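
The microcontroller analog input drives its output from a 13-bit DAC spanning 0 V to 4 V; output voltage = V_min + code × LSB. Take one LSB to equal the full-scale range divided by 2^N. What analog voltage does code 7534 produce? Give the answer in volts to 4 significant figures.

V_FS = 4 V. LSB = 4 V / 2^13.
V_out = V_min + code × LSB = 0 V + 7534 × 4 V / 8192
      = 0 V + 3.67871 V = 3.67871 V.

3.679 V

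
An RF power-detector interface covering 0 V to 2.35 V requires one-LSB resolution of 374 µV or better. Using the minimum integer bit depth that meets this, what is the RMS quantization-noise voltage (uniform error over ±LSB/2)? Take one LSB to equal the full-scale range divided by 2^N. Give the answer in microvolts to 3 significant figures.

82.8 µV

Span = 2.35 V.
Need 2^N ≥ 2.35 V / 374 µV = 6283 → N_min = 13.
One LSB is 2.35 V / 8192 = 286.87 µV.
RMS noise = LSB/√12 = 82.8 µV.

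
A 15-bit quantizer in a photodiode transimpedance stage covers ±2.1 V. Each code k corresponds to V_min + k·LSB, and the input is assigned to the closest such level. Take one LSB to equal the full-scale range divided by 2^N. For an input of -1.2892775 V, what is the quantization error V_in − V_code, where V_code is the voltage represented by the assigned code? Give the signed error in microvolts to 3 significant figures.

Full-scale range = 2.1 V − (-2.1 V) = 4.2 V. LSB = 4.2 V / 2^15 ≈ 128.2 µV.
Position in LSBs: (-1.2892775 − (-2.1)) × 32768/4.2 = 6325.1797; rounding gives k = 6325.
V_code = V_min + k × range/2^15 = -2.1 + 6325 × 4.2/32768 = -1.2893005371 V.
V_in − V_code = -1.2892775 − (-1.2893005371) = +23.0 µV.

+23.0 µV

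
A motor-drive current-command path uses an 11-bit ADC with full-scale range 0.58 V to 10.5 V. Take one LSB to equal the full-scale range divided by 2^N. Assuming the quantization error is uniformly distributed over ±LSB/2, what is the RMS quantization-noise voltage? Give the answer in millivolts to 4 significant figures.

1.398 mV

Range = 10.5 − (0.58) = 9.92 V.
LSB = 9.92 V ÷ 2^11 = 9.92/2048 V = 4.84375 mV.
RMS of a uniform error over width LSB is LSB/√12 = 1.398 mV.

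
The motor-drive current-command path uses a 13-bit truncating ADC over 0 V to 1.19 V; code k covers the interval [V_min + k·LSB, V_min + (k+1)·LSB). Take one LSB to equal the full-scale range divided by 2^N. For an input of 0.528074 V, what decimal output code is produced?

Full-scale range = 1.19 V. LSB = 1.19 V / 2^13 ≈ 145.3 µV.
V_in − V_min = 0.528074 − (0) = 0.528074 V.
Divide by LSB: 0.528074 × 8192/1.19 = 3635.2792.
Truncating gives code 3635.

3635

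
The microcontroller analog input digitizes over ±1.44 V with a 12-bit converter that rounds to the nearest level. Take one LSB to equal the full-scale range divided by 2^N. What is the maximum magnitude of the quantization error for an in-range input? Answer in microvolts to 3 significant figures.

352 µV

Span: 1.44 V − (-1.44 V) = 2.88 V.
LSB = 2.88 V / 2^12 = 0.70313 mV.
A rounding quantizer has |error| ≤ LSB/2 = 352 µV.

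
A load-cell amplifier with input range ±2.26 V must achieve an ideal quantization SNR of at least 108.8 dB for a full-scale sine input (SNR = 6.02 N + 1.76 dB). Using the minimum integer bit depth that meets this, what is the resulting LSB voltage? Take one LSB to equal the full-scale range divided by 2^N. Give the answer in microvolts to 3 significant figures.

Range = 2.26 − (-2.26) = 4.52 V.
Solving 6.02 N ≥ 108.8 − 1.76: N ≥ 17.781. Round up → N = 18.
LSB = 4.52 V / 2^18 = 17.2 µV.

17.2 µV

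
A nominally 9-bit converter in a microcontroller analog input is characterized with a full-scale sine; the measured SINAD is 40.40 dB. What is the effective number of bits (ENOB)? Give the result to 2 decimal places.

ENOB = (40.40 − 1.76)/6.02 = 6.4186 bits.

6.42 bits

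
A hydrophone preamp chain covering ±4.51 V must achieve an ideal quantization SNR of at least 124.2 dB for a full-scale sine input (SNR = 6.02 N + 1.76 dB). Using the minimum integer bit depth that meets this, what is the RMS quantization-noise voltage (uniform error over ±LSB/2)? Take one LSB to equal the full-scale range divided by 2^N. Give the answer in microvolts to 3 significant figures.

1.24 µV

Range = 4.51 − (-4.51) = 9.02 V.
Solving 6.02 N ≥ 124.2 − 1.76: N ≥ 20.339. Round up → N = 21.
LSB = 9.02 V / 2^21 = 4.3011 µV.
V_rms = LSB/√12 = 1.24 µV.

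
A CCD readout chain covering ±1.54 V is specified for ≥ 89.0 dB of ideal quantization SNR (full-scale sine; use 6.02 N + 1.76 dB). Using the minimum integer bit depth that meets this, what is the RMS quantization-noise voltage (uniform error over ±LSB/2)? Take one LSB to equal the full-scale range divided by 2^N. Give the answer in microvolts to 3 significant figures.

27.1 µV

Range = 1.54 − (-1.54) = 3.08 V.
6.02 N + 1.76 ≥ 89.0 gives N ≥ 14.492, so the minimum integer is 15.
LSB = 3.08 V / 2^15 = 93.994 µV.
σ_q = LSB/√12 = 93.994 µV/3.4641 = 27.1 µV.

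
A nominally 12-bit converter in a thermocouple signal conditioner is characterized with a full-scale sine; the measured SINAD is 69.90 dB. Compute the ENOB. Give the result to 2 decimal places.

ENOB = (69.90 − 1.76)/6.02 = 11.3189 bits.

11.32 bits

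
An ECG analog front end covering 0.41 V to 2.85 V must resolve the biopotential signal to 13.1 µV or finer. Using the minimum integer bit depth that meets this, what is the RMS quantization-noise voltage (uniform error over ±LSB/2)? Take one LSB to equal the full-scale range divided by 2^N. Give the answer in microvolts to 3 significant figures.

2.69 µV

Span: 2.85 V − (0.41 V) = 2.44 V.
Levels needed ≥ 2.44/13.1 µV = 186300. 2^18 = 262144 suffices, so N_min = 18.
Step size = 2.44/262144 V = 9.3079 µV.
σ_q = LSB/√12 = 9.3079 µV/3.4641 = 2.69 µV.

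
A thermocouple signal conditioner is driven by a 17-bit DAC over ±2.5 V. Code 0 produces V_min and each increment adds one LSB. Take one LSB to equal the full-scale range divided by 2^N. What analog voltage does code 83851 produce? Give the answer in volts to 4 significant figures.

0.6987 V

Span: 2.5 V − (-2.5 V) = 5 V. LSB = 5 V / 2^17.
V_out = -2.5 + 83851 × (5/131072) V
      = -2.5 V + 3.19866 V = 0.698662 V.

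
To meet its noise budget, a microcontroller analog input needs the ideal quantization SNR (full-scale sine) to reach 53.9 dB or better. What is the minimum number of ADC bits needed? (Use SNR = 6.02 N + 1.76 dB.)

Solving 6.02 N ≥ 53.9 − 1.76: N ≥ 8.661. Round up → N = 9.

9 bits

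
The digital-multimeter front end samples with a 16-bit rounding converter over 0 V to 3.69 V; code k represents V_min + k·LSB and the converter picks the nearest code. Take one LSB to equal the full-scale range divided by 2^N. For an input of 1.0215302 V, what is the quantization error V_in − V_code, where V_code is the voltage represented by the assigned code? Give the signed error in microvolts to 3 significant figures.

V_FS = 3.69 V. LSB = 3.69 V / 2^16 ≈ 56.30 µV.
Position in LSBs: (1.0215302 − (0)) × 65536/3.69 = 18142.8193; rounding gives k = 18143.
V_code = V_min + k × range/2^16 = 0 + 18143 × 3.69/65536 = 1.0215403748 V.
V_in − V_code = 1.0215302 − (1.0215403748) = −10.2 µV.

−10.2 µV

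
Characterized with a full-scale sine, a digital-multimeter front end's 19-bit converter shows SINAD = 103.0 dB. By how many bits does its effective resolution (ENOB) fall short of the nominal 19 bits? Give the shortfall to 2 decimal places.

Effective bits = (103.0 − 1.76)/6.02 = 16.8173.
19 − 16.8173 = 2.18 bits below nominal.

2.18 bits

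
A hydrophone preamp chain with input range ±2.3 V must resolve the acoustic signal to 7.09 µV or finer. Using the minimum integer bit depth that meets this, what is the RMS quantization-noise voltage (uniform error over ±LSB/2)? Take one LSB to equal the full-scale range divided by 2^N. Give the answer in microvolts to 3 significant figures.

Span: 2.3 V − (-2.3 V) = 4.6 V.
4.6 V / 7.09 µV = 648800. Since 2^19 = 524288 and 2^20 = 1048576, N = 20.
LSB = 4.6 V / 2^20 = 4.3869 µV.
σ_q = LSB/√12 = 4.3869 µV/3.4641 = 1.27 µV.

1.27 µV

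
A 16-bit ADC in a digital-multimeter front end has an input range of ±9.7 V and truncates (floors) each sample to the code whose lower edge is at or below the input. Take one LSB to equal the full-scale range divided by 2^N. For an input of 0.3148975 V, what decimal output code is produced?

Full-scale range = 9.7 V − (-9.7 V) = 19.4 V. LSB = 19.4 V / 2^16 ≈ 296.0 µV.
V_in − V_min = 0.3148975 − (-9.7) = 10.0148975 V.
Divide by LSB: 10.0148975 × 65536/19.4 = 33831.7692.
Truncating gives code 33831.

33831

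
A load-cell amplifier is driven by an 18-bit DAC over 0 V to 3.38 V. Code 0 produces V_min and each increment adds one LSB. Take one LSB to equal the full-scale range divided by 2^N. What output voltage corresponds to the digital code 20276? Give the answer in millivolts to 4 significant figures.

261.4 mV

Range is 3.38 V. LSB = 3.38 V / 2^18.
V_out = 0 + 20276 × (3.38/262144) V
      = 0 + 0.261432 = 0.261432 V.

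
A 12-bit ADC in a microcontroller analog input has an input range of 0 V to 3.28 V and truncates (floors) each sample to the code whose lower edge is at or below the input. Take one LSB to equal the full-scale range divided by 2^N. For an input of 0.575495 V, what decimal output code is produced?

V_FS = 3.28 V. LSB = 3.28 V / 2^12 ≈ 0.8008 mV.
code = ⌊(V_in − V_min)/LSB⌋ = ⌊(V_in − V_min) × 2^12 / range⌋
     = ⌊(0.575495 − (0)) × 4096 / 3.28⌋ = ⌊0.575495 × 4096/3.28⌋
     = ⌊718.667⌋ = 718.

718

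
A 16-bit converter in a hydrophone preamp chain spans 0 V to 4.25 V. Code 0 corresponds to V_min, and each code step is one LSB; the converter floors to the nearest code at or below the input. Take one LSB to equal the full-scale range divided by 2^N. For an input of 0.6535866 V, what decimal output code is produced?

10078

Range is 4.25 V. LSB = 4.25 V / 2^16 ≈ 64.85 µV.
(V_in − V_min) × 2^16/range = (0.6535866 − (0)) × 65536/4.25 = 10078.459.
Floor → code = 10078.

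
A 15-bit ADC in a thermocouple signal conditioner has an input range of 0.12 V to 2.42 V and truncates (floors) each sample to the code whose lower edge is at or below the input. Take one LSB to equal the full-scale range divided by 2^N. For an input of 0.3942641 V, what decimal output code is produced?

3907

Full-scale range = 2.42 V − (0.12 V) = 2.3 V. LSB = 2.3 V / 2^15 ≈ 70.19 µV.
(V_in − V_min) × 2^15/range = (0.3942641 − (0.12)) × 32768/2.3 = 3907.429.
Floor → code = 3907.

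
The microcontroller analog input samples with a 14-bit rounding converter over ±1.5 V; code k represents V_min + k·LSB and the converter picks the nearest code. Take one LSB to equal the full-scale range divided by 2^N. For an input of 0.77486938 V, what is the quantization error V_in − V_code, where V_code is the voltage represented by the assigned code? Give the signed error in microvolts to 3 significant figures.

−33.0 µV

Span: 1.5 V − (-1.5 V) = 3 V. LSB = 3 V / 2^14 ≈ 183.1 µV.
(V_in − V_min)/LSB = (0.77486938 − (-1.5)) × 16384/3 = 12423.8200 → nearest code k = 12424.
V_code = V_min + k × range/2^14 = -1.5 + 12424 × 3/16384 = 0.77490234375 V.
Error = V_in − V_code = 0.77486938 − (0.77490234375) = −33.0 µV.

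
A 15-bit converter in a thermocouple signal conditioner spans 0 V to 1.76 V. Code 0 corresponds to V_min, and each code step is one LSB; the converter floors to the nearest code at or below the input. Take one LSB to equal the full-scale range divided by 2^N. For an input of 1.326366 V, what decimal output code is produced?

24694

Range is 1.76 V. LSB = 1.76 V / 2^15 ≈ 53.71 µV.
code = ⌊(V_in − V_min)/LSB⌋ = ⌊(V_in − V_min) × 2^15 / range⌋
     = ⌊(1.326366 − (0)) × 32768 / 1.76⌋ = ⌊1.326366 × 32768/1.76⌋
     = ⌊24694.523⌋ = 24694.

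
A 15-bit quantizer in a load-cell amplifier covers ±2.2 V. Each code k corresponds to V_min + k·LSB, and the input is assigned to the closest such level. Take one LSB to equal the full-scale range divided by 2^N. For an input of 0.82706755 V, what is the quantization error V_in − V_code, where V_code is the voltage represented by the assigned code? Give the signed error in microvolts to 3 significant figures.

The full-scale span is 2.2 − (-2.2) = 4.4 V. LSB = 4.4 V / 2^15 ≈ 134.3 µV.
(V_in − V_min)/LSB = (0.82706755 − (-2.2)) × 32768/4.4 = 22543.3976 → nearest code k = 22543.
V_code = V_min + k × range/2^15 = -2.2 + 22543 × 4.4/32768 = 0.82701416016 V.
e = 0.82706755 − (0.82701416016) = +53.4 µV.

+53.4 µV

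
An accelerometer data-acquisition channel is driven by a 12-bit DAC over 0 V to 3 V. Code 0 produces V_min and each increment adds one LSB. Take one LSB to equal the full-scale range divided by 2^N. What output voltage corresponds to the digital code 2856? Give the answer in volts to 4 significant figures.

2.092 V

V_FS = 3 V. LSB = 3 V / 2^12.
V_out = 0 + 2856 × (3/4096) V
      = 0 V + 2.09180 V = 2.09180 V.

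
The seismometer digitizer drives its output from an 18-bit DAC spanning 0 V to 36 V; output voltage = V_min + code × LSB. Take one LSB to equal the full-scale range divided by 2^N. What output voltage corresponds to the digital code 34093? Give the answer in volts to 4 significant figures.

V_FS = 36 V. LSB = 36 V / 2^18.
V_out = V_min + code × LSB = 0 V + 34093 × 36 V / 262144
      = 0 V + 4.68196 V = 4.68196 V.

4.682 V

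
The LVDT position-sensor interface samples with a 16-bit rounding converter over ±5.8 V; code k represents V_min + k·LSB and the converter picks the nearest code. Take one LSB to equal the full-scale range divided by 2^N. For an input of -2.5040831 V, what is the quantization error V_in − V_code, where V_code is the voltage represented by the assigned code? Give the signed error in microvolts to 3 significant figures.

−36.5 µV

Full-scale range = 5.8 V − (-5.8 V) = 11.6 V. LSB = 11.6 V / 2^16 ≈ 177.0 µV.
Position in LSBs: (-2.5040831 − (-5.8)) × 65536/11.6 = 18620.7940; rounding gives k = 18621.
Reconstructed level: -5.8 + 18621 × 11.6/65536 V = -2.5040466309 V.
V_in − V_code = -2.5040831 − (-2.5040466309) = −36.5 µV.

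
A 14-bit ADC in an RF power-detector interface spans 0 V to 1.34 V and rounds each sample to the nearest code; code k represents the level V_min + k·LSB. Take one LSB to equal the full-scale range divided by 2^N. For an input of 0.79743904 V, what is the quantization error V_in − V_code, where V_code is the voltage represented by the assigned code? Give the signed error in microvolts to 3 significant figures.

+14.7 µV

Span = 1.34 V. LSB = 1.34 V / 2^14 ≈ 81.79 µV.
(0.79743904 − (0)) / LSB = 0.79743904 × 16384/1.34 = 9750.1800. Nearest integer: k = 9750.
Reconstructed level: 0 + 9750 × 1.34/16384 V = 0.79742431641 V.
e = 0.79743904 − (0.79742431641) = +14.7 µV.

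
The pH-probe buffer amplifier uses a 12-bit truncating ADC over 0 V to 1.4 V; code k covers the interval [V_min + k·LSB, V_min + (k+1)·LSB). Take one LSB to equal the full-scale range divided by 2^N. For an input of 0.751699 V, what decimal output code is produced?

2199

Span = 1.4 V. LSB = 1.4 V / 2^12 ≈ 341.8 µV.
(V_in − V_min) × 2^12/range = (0.751699 − (0)) × 4096/1.4 = 2199.257.
Floor → code = 2199.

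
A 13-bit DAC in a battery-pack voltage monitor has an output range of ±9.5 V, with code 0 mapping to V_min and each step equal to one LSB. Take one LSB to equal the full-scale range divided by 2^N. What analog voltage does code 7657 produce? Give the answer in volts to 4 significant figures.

The full-scale span is 9.5 − (-9.5) = 19 V. LSB = 19 V / 2^13.
V_out = V_min + code × LSB = -9.5 V + 7657 × 19 V / 8192
      = -9.5 V + 17.7592 V = 8.25916 V.

8.259 V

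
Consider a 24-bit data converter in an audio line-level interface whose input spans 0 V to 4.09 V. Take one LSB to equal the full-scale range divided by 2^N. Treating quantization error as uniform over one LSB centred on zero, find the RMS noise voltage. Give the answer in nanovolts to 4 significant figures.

Span = 4.09 V.
LSB = 4.09 V / 2^24 = 243.783 nV.
σ_q = LSB/√12 = 243.783 nV/3.4641 = 70.37 nV.

70.37 nV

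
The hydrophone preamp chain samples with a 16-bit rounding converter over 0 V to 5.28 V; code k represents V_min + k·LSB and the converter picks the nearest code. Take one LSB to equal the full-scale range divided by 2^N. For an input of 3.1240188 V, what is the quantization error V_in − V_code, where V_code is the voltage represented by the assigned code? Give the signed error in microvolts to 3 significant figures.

V_FS = 5.28 V. LSB = 5.28 V / 2^16 ≈ 80.57 µV.
(V_in − V_min)/LSB = (3.1240188 − (0)) × 65536/5.28 = 38775.7000 → nearest code k = 38776.
V_code = 0 + (38776/65536) × 5.28 = 3.1240429688 V.
Error = V_in − V_code = 3.1240188 − (3.1240429688) = −24.2 µV.

−24.2 µV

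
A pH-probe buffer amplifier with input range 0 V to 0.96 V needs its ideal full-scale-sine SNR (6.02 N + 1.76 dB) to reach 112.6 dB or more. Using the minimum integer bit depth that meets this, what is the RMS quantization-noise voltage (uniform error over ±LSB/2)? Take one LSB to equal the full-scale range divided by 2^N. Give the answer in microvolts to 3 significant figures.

Span = 0.96 V.
N ≥ (112.6 − 1.76)/6.02 = 18.412 → N_min = 19.
LSB = 0.96 V ÷ 2^19 = 0.96/524288 V = 1.8311 µV.
V_rms = LSB/√12 = 0.529 µV.

0.529 µV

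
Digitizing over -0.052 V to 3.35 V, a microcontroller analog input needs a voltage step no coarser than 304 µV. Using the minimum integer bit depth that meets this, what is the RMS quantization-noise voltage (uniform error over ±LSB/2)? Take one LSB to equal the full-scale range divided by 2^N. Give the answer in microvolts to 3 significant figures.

59.9 µV

The full-scale span is 3.35 − (-0.052) = 3.402 V.
Required number of levels: 3.402/304 µV = 11191; smallest N with 2^N ≥ that is 14.
LSB = 3.402 V ÷ 2^14 = 3.402/16384 V = 207.64 µV.
V_rms = LSB/√12 = 59.9 µV.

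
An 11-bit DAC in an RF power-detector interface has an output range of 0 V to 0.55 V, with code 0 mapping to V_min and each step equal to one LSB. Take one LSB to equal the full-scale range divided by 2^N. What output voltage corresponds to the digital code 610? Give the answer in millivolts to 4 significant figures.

Span = 0.55 V. LSB = 0.55 V / 2^11.
V_out = 0 + 610 × (0.55/2048) V
      = 0 + 0.163818 = 0.163818 V.

163.8 mV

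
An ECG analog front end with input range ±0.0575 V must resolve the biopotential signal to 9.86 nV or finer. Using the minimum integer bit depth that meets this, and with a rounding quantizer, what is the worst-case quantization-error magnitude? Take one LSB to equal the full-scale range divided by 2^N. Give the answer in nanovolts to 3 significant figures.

3.43 nV

Full-scale range = 0.0575 V − (-0.0575 V) = 0.115 V.
Required number of levels: 0.115/9.86 nV = 1.1663e7; smallest N with 2^N ≥ that is 24.
LSB = 0.115 V / 2^24 = 6.8545 nV.
Half an LSB is 3.43 nV.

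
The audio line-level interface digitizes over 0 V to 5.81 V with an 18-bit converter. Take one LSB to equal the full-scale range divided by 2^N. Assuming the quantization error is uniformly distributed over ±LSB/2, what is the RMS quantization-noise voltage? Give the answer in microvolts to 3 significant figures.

Full-scale range = 5.81 V.
LSB = 5.81 V ÷ 2^18 = 5.81/262144 V = 22.163 µV.
V_rms = LSB/√12 = 22.163 µV / √12 = 6.40 µV.

6.40 µV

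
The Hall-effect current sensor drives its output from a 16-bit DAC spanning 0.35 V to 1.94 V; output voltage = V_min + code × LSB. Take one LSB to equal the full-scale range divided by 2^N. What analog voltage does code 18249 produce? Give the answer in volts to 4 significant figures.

Span: 1.94 V − (0.35 V) = 1.59 V. LSB = 1.59 V / 2^16.
V_out = 0.35 + 18249 × (1.59/65536) V
      = 0.35 + 0.442748 = 0.792748 V.

0.7927 V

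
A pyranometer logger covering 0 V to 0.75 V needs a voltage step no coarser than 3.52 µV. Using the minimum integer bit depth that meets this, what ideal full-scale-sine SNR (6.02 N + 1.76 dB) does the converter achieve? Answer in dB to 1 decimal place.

V_FS = 0.75 V.
Need 2^N ≥ 0.75 V / 3.52 µV = 213100 → N_min = 18.
Ideal SNR at N = 18: 6.02·18 + 1.76 = 110.1 dB.

110.1 dB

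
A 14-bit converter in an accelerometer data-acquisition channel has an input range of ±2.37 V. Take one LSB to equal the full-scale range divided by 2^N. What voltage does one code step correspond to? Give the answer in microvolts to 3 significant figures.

289 µV

The full-scale span is 2.37 − (-2.37) = 4.74 V.
Number of codes = 2^14 = 16384.
LSB = 4.74 V ÷ 2^14 = 4.74/16384 V = 289 µV.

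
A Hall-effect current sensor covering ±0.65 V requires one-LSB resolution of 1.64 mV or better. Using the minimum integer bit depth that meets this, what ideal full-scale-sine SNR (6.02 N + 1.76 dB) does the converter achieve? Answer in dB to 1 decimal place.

Span: 0.65 V − (-0.65 V) = 1.3 V.
Levels needed ≥ 1.3/1.64 mV = 792.7. 2^10 = 1024 suffices, so N_min = 10.
Ideal SNR at N = 10: 6.02·10 + 1.76 = 62.0 dB.

62.0 dB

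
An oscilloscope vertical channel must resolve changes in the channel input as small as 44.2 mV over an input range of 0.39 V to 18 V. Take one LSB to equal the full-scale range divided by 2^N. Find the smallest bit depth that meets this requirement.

9 bits

The full-scale span is 18 − (0.39) = 17.61 V.
Required number of levels: 17.61/44.2 mV = 398.42; smallest N with 2^N ≥ that is 9.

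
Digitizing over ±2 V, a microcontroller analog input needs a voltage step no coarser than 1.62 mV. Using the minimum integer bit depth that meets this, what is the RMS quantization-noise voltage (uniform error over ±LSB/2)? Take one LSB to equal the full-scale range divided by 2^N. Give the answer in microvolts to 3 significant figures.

The full-scale span is 2 − (-2) = 4 V.
Levels needed ≥ 4/1.62 mV = 2469. 2^12 = 4096 suffices, so N_min = 12.
LSB = 4 V / 2^12 = 0.97656 mV.
V_rms = LSB/√12 = 282 µV.

282 µV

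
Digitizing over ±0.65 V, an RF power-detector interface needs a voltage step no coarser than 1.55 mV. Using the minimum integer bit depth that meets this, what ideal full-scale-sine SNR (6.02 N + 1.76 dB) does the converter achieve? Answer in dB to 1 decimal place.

62.0 dB

The full-scale span is 0.65 − (-0.65) = 1.3 V.
1.3 V / 1.55 mV = 838.7. Since 2^9 = 512 and 2^10 = 1024, N = 10.
6.02(10) + 1.76 = 61.96 dB.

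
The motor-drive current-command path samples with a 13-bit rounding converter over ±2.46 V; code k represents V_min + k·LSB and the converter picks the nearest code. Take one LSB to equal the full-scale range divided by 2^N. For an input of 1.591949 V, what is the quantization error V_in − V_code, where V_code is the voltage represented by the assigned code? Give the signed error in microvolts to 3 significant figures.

−204 µV

Span: 2.46 V − (-2.46 V) = 4.92 V. LSB = 4.92 V / 2^13 ≈ 0.6006 mV.
(1.591949 − (-2.46)) / LSB = 4.051949 × 8192/4.92 = 6746.6598. Nearest integer: k = 6747.
Reconstructed level: -2.46 + 6747 × 4.92/8192 V = 1.592153320 V.
e = 1.591949 − (1.592153320) = −204 µV.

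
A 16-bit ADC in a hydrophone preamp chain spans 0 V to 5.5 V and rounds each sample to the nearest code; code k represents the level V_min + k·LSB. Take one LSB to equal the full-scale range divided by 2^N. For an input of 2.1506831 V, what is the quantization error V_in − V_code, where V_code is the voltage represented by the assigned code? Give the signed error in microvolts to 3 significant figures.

Range is 5.5 V. LSB = 5.5 V / 2^16 ≈ 83.92 µV.
(2.1506831 − (0)) / LSB = 2.1506831 × 65536/5.5 = 25626.7578. Nearest integer: k = 25627.
V_code = 0 + (25627/65536) × 5.5 = 2.1507034302 V.
V_in − V_code = 2.1506831 − (2.1507034302) = −20.3 µV.

−20.3 µV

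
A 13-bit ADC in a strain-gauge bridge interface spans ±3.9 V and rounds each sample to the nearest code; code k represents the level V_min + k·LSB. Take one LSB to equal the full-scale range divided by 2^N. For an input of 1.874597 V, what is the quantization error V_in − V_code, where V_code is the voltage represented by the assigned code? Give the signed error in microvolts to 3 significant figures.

Span: 3.9 V − (-3.9 V) = 7.8 V. LSB = 7.8 V / 2^13 ≈ 0.9521 mV.
Position in LSBs: (1.874597 − (-3.9)) × 8192/7.8 = 6064.8075; rounding gives k = 6065.
V_code = -3.9 + (6065/8192) × 7.8 = 1.874780273 V.
V_in − V_code = 1.874597 − (1.874780273) = −183 µV.

−183 µV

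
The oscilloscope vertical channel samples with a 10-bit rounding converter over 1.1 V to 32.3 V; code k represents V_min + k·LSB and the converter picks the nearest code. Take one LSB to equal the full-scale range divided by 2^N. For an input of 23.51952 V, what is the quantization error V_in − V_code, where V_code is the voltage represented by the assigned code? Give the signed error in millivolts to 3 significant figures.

−5.48 mV

Range = 32.3 − (1.1) = 31.2 V. LSB = 31.2 V / 2^10 ≈ 30.47 mV.
Position in LSBs: (23.51952 − (1.1)) × 1024/31.2 = 735.8201; rounding gives k = 736.
V_code = 1.1 + (736/1024) × 31.2 = 23.52500000 V.
e = 23.51952 − (23.52500000) = −5.48 mV.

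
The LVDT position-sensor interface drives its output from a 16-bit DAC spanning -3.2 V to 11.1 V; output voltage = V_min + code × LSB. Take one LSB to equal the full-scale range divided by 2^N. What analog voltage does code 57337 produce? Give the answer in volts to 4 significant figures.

Span: 11.1 V − (-3.2 V) = 14.3 V. LSB = 14.3 V / 2^16.
V_out = -3.2 + 57337 × (14.3/65536) V
      = -3.2 + 12.5110 = 9.31097 V.

9.311 V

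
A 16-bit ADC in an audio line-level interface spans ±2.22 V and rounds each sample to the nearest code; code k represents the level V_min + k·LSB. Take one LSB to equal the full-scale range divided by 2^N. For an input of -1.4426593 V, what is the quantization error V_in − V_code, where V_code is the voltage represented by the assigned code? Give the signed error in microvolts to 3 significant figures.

The full-scale span is 2.22 − (-2.22) = 4.44 V. LSB = 4.44 V / 2^16 ≈ 67.75 µV.
Position in LSBs: (-1.4426593 − (-2.22)) × 65536/4.44 = 11473.8289; rounding gives k = 11474.
V_code = -2.22 + (11474/65536) × 4.44 = -1.4426477051 V.
Error = V_in − V_code = -1.4426593 − (-1.4426477051) = −11.6 µV.

−11.6 µV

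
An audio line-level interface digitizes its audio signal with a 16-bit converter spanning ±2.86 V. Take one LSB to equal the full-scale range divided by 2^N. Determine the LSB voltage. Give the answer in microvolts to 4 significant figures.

Span: 2.86 V − (-2.86 V) = 5.72 V.
2^16 = 65536 levels.
LSB = 5.72 V / 2^16 = 87.28 µV.

87.28 µV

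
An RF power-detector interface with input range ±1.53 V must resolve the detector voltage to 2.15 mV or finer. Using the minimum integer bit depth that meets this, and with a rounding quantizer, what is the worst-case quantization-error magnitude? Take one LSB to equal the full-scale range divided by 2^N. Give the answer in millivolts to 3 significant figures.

0.747 mV

Full-scale range = 1.53 V − (-1.53 V) = 3.06 V.
Levels needed ≥ 3.06/2.15 mV = 1423. 2^11 = 2048 suffices, so N_min = 11.
LSB = 3.06 V / 2^11 = 1.4941 mV.
Max error for round-to-nearest is LSB/2 = 0.747 mV.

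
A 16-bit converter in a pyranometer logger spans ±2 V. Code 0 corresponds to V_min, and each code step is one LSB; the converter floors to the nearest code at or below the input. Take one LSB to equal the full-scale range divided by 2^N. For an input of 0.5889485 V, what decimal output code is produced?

42417

The full-scale span is 2 − (-2) = 4 V. LSB = 4 V / 2^16 ≈ 61.04 µV.
V_in − V_min = 0.5889485 − (-2) = 2.5889485 V.
Divide by LSB: 2.5889485 × 65536/4 = 42417.3322.
Truncating gives code 42417.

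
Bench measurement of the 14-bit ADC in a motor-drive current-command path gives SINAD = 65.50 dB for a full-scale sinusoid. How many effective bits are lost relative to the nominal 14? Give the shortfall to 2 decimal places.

3.41 bits

Effective bits = (65.50 − 1.76)/6.02 = 10.5880.
14 − 10.5880 = 3.41 bits below nominal.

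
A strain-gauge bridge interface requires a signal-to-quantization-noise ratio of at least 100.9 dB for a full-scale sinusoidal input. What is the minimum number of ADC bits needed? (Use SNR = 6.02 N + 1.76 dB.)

Solving 6.02 N ≥ 100.9 − 1.76: N ≥ 16.468. Round up → N = 17.

17 bits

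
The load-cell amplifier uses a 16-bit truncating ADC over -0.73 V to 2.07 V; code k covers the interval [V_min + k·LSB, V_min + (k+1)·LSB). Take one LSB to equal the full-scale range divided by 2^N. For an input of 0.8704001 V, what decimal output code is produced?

37458

Full-scale range = 2.07 V − (-0.73 V) = 2.8 V. LSB = 2.8 V / 2^16 ≈ 42.72 µV.
V_in − V_min = 0.8704001 − (-0.73) = 1.6004001 V.
Divide by LSB: 1.6004001 × 65536/2.8 = 37458.5075.
Truncating gives code 37458.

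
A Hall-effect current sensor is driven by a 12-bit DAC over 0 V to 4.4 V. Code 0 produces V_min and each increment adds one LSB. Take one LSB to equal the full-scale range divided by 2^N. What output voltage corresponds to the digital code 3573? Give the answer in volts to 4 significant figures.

Full-scale range = 4.4 V. LSB = 4.4 V / 2^12.
V_out = V_min + code × LSB = 0 V + 3573 × 4.4 V / 4096
      = 0 V + 3.83818 V = 3.83818 V.

3.838 V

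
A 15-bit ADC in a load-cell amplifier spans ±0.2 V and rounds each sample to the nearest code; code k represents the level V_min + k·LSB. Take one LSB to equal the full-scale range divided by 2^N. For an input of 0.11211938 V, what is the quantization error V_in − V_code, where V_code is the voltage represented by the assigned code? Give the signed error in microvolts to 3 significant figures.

Full-scale range = 0.2 V − (-0.2 V) = 0.4 V. LSB = 0.4 V / 2^15 ≈ 12.21 µV.
(V_in − V_min)/LSB = (0.11211938 − (-0.2)) × 32768/0.4 = 25568.8196 → nearest code k = 25569.
V_code = V_min + k × range/2^15 = -0.2 + 25569 × 0.4/32768 = 0.11212158203 V.
e = 0.11211938 − (0.11212158203) = −2.20 µV.

−2.20 µV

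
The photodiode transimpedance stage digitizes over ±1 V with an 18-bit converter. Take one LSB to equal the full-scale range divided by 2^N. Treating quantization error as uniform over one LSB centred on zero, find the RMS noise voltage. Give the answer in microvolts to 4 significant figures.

2.202 µV

Range = 1 − (-1) = 2 V.
LSB = 2 V ÷ 2^18 = 2/262144 V = 7.62939 µV.
For a uniform distribution on [−LSB/2, +LSB/2], V_rms = LSB/√12 = 7.62939 µV/3.4641 = 2.202 µV.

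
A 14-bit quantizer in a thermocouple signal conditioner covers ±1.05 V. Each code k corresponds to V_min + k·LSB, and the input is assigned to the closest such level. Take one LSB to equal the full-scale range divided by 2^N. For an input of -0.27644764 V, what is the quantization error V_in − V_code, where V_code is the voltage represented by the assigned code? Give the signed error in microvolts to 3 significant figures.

Span: 1.05 V − (-1.05 V) = 2.1 V. LSB = 2.1 V / 2^14 ≈ 128.2 µV.
(V_in − V_min)/LSB = (-0.27644764 − (-1.05)) × 16384/2.1 = 6035.1818 → nearest code k = 6035.
V_code = V_min + k × range/2^14 = -1.05 + 6035 × 2.1/16384 = -0.27647094727 V.
Error = V_in − V_code = -0.27644764 − (-0.27647094727) = +23.3 µV.

+23.3 µV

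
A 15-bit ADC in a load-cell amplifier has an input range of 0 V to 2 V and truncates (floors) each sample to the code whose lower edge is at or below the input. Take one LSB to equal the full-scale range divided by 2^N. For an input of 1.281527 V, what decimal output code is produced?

Range is 2 V. LSB = 2 V / 2^15 ≈ 61.04 µV.
(V_in − V_min) × 2^15/range = (1.281527 − (0)) × 32768/2 = 20996.538.
Floor → code = 20996.

20996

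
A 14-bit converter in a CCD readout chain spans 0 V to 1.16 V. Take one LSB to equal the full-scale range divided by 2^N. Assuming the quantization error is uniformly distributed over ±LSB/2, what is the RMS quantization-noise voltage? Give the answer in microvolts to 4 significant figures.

20.44 µV

V_FS = 1.16 V.
Step size = 1.16/16384 V = 70.8008 µV.
σ_q = LSB/√12 = 70.8008 µV/3.4641 = 20.44 µV.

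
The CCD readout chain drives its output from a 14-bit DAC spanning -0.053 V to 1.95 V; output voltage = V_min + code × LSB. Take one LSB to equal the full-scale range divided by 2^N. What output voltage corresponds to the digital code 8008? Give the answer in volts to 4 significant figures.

Span: 1.95 V − (-0.053 V) = 2.003 V. LSB = 2.003 V / 2^14.
V_out = V_min + code × LSB = -0.053 V + 8008 × 2.003 V / 16384
      = -0.053 + 0.979005 = 0.926005 V.

0.9260 V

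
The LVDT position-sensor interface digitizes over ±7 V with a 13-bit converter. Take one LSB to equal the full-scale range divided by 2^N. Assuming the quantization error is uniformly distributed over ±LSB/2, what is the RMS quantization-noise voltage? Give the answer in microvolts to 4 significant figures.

Range = 7 − (-7) = 14 V.
One LSB is 14 V / 8192 = 1.70898 mV.
For a uniform distribution on [−LSB/2, +LSB/2], V_rms = LSB/√12 = 1.70898 mV/3.4641 = 493.3 µV.

493.3 µV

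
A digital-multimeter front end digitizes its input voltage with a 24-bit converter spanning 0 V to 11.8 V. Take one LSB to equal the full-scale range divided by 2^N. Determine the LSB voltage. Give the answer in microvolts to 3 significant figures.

Span = 11.8 V.
2^24 = 16777216 levels.
LSB = 11.8 V ÷ 2^24 = 11.8/16777216 V = 0.703 µV.

0.703 µV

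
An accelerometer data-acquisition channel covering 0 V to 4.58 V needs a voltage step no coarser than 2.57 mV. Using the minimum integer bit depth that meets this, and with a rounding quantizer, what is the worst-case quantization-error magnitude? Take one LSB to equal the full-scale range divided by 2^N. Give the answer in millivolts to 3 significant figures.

1.12 mV

V_FS = 4.58 V.
Required number of levels: 4.58/2.57 mV = 1782.1; smallest N with 2^N ≥ that is 11.
LSB = 4.58 V / 2^11 = 2.2363 mV.
|e|_max = LSB/2 = 1.12 mV.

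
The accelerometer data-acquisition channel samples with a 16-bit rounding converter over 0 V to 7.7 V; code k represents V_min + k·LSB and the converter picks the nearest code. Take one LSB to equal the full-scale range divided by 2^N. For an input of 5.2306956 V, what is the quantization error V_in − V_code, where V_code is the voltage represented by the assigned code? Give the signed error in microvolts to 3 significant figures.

V_FS = 7.7 V. LSB = 7.7 V / 2^16 ≈ 117.5 µV.
Position in LSBs: (5.2306956 − (0)) × 65536/7.7 = 44519.3334; rounding gives k = 44519.
V_code = 0 + (44519/65536) × 7.7 = 5.2306564331 V.
e = 5.2306956 − (5.2306564331) = +39.2 µV.

+39.2 µV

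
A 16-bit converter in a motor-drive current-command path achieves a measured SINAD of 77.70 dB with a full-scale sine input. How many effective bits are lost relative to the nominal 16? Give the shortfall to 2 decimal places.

3.39 bits

N_eff = (77.70 − 1.76)/6.02 = 12.6146 bits.
Lost resolution: 16 − 12.6146 = 3.3854 bits.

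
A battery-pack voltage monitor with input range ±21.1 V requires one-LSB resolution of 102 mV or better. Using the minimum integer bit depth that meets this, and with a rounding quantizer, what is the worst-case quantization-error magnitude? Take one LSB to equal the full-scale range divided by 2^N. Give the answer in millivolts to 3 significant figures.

The full-scale span is 21.1 − (-21.1) = 42.2 V.
Required number of levels: 42.2/102 mV = 413.73; smallest N with 2^N ≥ that is 9.
LSB = 42.2 V / 2^9 = 82.422 mV.
Half an LSB is 41.2 mV.

41.2 mV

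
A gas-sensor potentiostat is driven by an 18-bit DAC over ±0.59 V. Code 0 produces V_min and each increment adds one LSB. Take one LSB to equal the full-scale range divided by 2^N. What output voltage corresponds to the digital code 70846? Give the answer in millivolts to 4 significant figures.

Full-scale range = 0.59 V − (-0.59 V) = 1.18 V. LSB = 1.18 V / 2^18.
Output = V_min + (70846/262144) × range = -0.59 + 0.270256 × 1.18 V
      = -0.59 + 0.318902 = -0.271098 V.

-271.1 mV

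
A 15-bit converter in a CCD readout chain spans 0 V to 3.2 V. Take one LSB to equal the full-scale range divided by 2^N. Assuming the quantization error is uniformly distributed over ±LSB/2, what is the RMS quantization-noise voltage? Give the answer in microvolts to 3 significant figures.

28.2 µV

V_FS = 3.2 V.
One LSB is 3.2 V / 32768 = 97.656 µV.
σ_q = LSB/√12 = 97.656 µV/3.4641 = 28.2 µV.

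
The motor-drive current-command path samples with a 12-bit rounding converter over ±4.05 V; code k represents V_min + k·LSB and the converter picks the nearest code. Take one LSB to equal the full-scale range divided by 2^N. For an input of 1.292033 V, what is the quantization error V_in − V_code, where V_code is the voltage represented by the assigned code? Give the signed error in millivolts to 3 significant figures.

+0.700 mV

Range = 4.05 − (-4.05) = 8.1 V. LSB = 8.1 V / 2^12 ≈ 1.978 mV.
(1.292033 − (-4.05)) / LSB = 5.342033 × 4096/8.1 = 2701.3540. Nearest integer: k = 2701.
V_code = -4.05 + (2701/4096) × 8.1 = 1.291333008 V.
e = 1.292033 − (1.291333008) = +0.700 mV.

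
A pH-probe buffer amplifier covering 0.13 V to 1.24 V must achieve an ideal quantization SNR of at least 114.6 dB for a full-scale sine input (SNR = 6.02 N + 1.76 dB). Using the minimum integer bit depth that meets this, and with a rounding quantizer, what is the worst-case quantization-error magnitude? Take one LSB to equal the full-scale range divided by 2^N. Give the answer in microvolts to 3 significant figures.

Range = 1.24 − (0.13) = 1.11 V.
Solving 6.02 N ≥ 114.6 − 1.76: N ≥ 18.744. Round up → N = 19.
Step size = 1.11/524288 V = 2.1172 µV.
Half an LSB is 1.06 µV.

1.06 µV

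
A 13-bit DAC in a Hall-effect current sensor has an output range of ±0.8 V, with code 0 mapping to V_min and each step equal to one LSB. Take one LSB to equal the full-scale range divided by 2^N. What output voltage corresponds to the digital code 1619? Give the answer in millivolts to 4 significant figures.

-483.8 mV

The full-scale span is 0.8 − (-0.8) = 1.6 V. LSB = 1.6 V / 2^13.
V_out = -0.8 + 1619 × (1.6/8192) V
      = -0.8 V + 0.316211 V = -0.483789 V.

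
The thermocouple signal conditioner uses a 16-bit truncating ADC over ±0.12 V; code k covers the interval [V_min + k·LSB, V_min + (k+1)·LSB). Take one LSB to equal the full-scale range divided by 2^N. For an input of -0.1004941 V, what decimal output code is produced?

5326

Full-scale range = 0.12 V − (-0.12 V) = 0.24 V. LSB = 0.24 V / 2^16 ≈ 3.662 µV.
V_in − V_min = -0.1004941 − (-0.12) = 0.0195059 V.
Divide by LSB: 0.0195059 × 65536/0.24 = 5326.4111.
Truncating gives code 5326.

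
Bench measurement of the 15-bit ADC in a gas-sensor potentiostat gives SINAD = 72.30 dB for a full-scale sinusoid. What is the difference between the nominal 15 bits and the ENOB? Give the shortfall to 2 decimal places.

3.28 bits

ENOB = (SINAD − 1.76)/6.02 = (72.30 − 1.76)/6.02 = 11.7176 bits.
Lost resolution: 15 − 11.7176 = 3.2824 bits.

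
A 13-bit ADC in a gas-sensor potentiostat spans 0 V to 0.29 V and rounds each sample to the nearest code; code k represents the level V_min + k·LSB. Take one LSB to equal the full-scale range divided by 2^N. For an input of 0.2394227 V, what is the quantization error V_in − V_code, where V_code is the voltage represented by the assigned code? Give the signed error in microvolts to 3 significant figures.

+9.86 µV

V_FS = 0.29 V. LSB = 0.29 V / 2^13 ≈ 35.40 µV.
Position in LSBs: (0.2394227 − (0)) × 8192/0.29 = 6763.2785; rounding gives k = 6763.
V_code = 0 + (6763/8192) × 0.29 = 0.2394128418 V.
V_in − V_code = 0.2394227 − (0.2394128418) = +9.86 µV.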